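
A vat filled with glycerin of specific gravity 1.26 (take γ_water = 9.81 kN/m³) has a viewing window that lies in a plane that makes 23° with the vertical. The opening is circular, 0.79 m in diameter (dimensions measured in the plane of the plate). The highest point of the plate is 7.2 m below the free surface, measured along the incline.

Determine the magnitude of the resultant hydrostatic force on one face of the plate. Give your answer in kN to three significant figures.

F ≈ 42.4 kN

γ = 1.26 × 9.81 = 12.3606 kN/m³.
The plate makes 23° with the vertical, i.e. θ = 90° − 23° = 67° to the horizontal. Measuring y along the incline from the free-surface line, vertical depth h = y·sinθ with sinθ = 0.920505.
The centroid is at the centre, 0.395 m below the top of the plate, so y_c = 7.2 + 0.395 = 7.595 m and h_c = 7.595 × 0.920505 = 6.99124 m.
A = π(0.395)² = 0.490167 m².
Resultant F = γ·h_c·A = 12.3606 × 6.99124 × 0.490167 = 42.3582 kN.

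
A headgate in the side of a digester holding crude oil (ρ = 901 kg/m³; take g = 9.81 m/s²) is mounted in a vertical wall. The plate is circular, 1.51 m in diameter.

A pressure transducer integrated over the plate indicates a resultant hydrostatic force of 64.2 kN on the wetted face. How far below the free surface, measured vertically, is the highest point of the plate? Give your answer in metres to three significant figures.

γ = ρg = 901 × 9.81 / 1000 = 8.83881 kN/m³.
A = π(0.755)² = 1.79079 m².
From F = γ·h_c·A, the centroid depth is h_c = 64.2/(8.83881 × 1.79079) = 4.05599 m.
The centroid is at the centre, 0.755 m below the top of the plate, so the highest point sits at h_top = 4.05599 − 0.755 = 3.30099 m below the surface.

d_top ≈ 3.30 m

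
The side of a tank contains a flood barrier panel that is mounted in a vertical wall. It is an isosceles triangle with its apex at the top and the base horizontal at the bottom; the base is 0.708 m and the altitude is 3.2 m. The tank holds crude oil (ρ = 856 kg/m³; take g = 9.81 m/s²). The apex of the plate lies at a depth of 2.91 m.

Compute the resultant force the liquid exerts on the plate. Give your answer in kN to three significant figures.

F ≈ 48.0 kN

γ = ρg = 856 × 9.81 / 1000 = 8.39736 kN/m³.
With the apex up, the centroid sits 2h/3 = 2 × 3.2/3 = 2.13333 m below the apex, so the centroid depth is h_c = 2.91 + 2.13333 = 5.04333 m.
A = ½ × 0.708 × 3.2 = 1.1328 m².
Resultant F = γ·h_c·A = 8.39736 × 5.04333 × 1.1328 = 47.9748 kN.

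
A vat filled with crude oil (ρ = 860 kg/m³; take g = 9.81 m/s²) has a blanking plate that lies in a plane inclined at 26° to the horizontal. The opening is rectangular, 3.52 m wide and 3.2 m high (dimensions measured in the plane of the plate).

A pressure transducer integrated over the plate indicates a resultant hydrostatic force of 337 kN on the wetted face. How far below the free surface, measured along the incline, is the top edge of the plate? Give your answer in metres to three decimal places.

y_top ≈ 6.490 m

γ = ρg = 860 × 9.81 / 1000 = 8.4366 kN/m³.
A = 3.52 × 3.2 = 11.264 m².
From F = γ·h_c·A, the centroid depth is h_c = 337/(8.4366 × 11.264) = 3.54625 m.
Let θ = 26° be the plate's angle to the horizontal; measure y along the incline from where the plane meets the free surface. Vertical depth h = y·sinθ with sinθ = 0.438371.
Along the incline, y_c = h_c/sinθ = 3.54625/0.438371 = 8.08961 m.
The centroid lies 3.2/2 = 1.6 m below the top edge, so the top edge sits at y_top = 8.08961 − 1.6 = 6.48961 m along the incline.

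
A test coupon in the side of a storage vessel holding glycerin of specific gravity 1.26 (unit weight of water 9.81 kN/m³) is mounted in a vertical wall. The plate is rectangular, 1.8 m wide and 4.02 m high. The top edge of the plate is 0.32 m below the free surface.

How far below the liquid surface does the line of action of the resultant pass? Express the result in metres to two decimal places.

γ = 1.26 × 9.81 = 12.3606 kN/m³.
The centroid lies 4.02/2 = 2.01 m below the top edge, so the centroid depth is h_c = 0.32 + 2.01 = 2.33 m.
A = 1.8 × 4.02 = 7.236 m².
Resultant F = γ·h_c·A = 12.3606 × 2.33 × 7.236 = 208.398 kN.
I_c = b·h³/12 = 1.8 × 4.02³/12 = 9.74472 m⁴.
Centre of pressure: y_p = y_c + I_c/(y_c·A) = 2.33 + 9.74472/(2.33 × 7.236) = 2.33 + 0.577983 = 2.90798 m along the plane.

h_p = 2.91 m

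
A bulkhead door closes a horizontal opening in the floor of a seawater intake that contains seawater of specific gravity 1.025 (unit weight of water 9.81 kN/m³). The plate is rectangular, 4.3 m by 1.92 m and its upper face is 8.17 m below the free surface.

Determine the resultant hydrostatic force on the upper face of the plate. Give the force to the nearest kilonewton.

F ≈ 678 kN

γ = 1.025 × 9.81 = 10.05525 kN/m³.
The plate is horizontal, so pressure is uniform at p = γ·h = 10.05525 × 8.17 = 82.1514 kN/m².
A = 4.3 × 1.92 = 8.256 m².
F = p·A = 82.1514 × 8.256 = 678.242 kN.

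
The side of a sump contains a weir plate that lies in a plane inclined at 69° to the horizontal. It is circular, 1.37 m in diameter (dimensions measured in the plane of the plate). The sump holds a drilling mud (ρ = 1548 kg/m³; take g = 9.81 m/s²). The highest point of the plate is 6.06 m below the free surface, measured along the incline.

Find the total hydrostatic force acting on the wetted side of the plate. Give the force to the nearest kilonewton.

γ = ρg = 1548 × 9.81 / 1000 = 15.18588 kN/m³.
Let θ = 69° be the plate's angle to the horizontal; measure y along the incline from where the plane meets the free surface. Vertical depth h = y·sinθ with sinθ = 0.933580.
The centroid is at the centre, 0.685 m below the top of the plate, so y_c = 6.06 + 0.685 = 6.745 m and h_c = 6.745 × 0.933580 = 6.297 m.
A = π(0.685)² = 1.47411 m².
Resultant F = γ·h_c·A = 15.18588 × 6.297 × 1.47411 = 140.962 kN.

F ≈ 141 kN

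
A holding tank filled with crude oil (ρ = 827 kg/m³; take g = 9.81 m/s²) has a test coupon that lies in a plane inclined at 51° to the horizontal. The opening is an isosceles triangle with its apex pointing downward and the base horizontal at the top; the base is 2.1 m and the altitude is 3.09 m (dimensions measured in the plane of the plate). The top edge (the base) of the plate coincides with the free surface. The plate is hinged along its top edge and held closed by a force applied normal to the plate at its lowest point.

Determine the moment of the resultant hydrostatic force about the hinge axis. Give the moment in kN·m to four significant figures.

γ = ρg = 827 × 9.81 / 1000 = 8.11287 kN/m³.
Let θ = 51° be the plate's angle to the horizontal; measure y along the incline from where the plane meets the free surface. Vertical depth h = y·sinθ with sinθ = 0.777146.
With the apex down, the centroid sits h/3 = 3.09/3 = 1.03 m below the base (the top edge), so y_c = 1.03 m and h_c = 1.03 × 0.777146 = 0.80046 m.
A = ½ × 2.1 × 3.09 = 3.2445 m².
Resultant F = γ·h_c·A = 8.11287 × 0.80046 × 3.2445 = 21.0699 kN.
I_c = b·h³/36 = 2.1 × 3.09³/36 = 1.72105 m⁴.
Centre of pressure: y_p = y_c + I_c/(y_c·A) = 1.03 + 1.72105/(1.03 × 3.2445) = 1.03 + 0.515001 = 1.545 m along the plane.
The resultant acts 1.03 + 0.515001 = 1.545 m (along the plate) below the hinge at the top edge, so the moment about the hinge is M = F × 1.545 = 21.0699 × 1.545 = 32.553 kN·m.

M ≈ 32.55 kN·m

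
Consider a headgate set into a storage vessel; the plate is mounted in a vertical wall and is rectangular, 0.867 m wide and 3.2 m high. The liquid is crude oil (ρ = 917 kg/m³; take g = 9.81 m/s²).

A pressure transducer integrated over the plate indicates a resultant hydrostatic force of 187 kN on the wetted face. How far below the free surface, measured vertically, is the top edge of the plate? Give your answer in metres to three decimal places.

d_top ≈ 5.893 m

γ = ρg = 917 × 9.81 / 1000 = 8.99577 kN/m³.
A = 0.867 × 3.2 = 2.7744 m².
From F = γ·h_c·A, the centroid depth is h_c = 187/(8.99577 × 2.7744) = 7.49263 m.
The centroid lies 3.2/2 = 1.6 m below the top edge, so the top edge sits at h_top = 7.49263 − 1.6 = 5.89263 m below the surface.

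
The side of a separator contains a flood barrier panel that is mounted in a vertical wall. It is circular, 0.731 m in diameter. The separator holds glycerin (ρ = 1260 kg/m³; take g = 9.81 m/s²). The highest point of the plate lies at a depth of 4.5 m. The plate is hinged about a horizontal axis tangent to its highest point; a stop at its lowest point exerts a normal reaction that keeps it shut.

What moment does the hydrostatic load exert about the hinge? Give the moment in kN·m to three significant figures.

γ = ρg = 1260 × 9.81 / 1000 = 12.3606 kN/m³.
The centroid is at the centre, 0.3655 m below the top of the plate, so the centroid depth is h_c = 4.5 + 0.3655 = 4.8655 m.
A = π(0.3655)² = 0.419686 m².
Resultant F = γ·h_c·A = 12.3606 × 4.8655 × 0.419686 = 25.2401 kN.
I_c = πr⁴/4 = π × 0.3655⁴/4 = 0.0140165 m⁴.
Centre of pressure: y_p = y_c + I_c/(y_c·A) = 4.8655 + 0.0140165/(4.8655 × 0.419686) = 4.8655 + 0.00686416 = 4.87236 m along the plane.
The resultant acts 0.3655 + 0.00686416 = 0.372364 m (along the plate) below the hinge at the top edge, so the moment about the hinge is M = F × 0.372364 = 25.2401 × 0.372364 = 9.3985 kN·m.

M ≈ 9.40 kN·m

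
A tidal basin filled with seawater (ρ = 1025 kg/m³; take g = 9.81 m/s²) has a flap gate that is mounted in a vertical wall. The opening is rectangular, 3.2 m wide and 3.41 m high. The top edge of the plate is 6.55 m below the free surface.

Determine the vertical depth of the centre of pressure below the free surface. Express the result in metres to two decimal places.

h_p = 8.37 m

γ = ρg = 1025 × 9.81 / 1000 = 10.05525 kN/m³.
The centroid lies 3.41/2 = 1.705 m below the top edge, so the centroid depth is h_c = 6.55 + 1.705 = 8.255 m.
A = 3.2 × 3.41 = 10.912 m².
Resultant F = γ·h_c·A = 10.05525 × 8.255 × 10.912 = 905.762 kN.
I_c = b·h³/12 = 3.2 × 3.41³/12 = 10.5738 m⁴.
Centre of pressure: y_p = y_c + I_c/(y_c·A) = 8.255 + 10.5738/(8.255 × 10.912) = 8.255 + 0.117384 = 8.37238 m along the plane.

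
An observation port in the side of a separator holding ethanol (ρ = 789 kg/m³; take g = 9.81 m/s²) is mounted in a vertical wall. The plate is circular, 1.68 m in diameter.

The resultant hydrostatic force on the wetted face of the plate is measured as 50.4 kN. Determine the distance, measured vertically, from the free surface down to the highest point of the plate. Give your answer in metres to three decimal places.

γ = ρg = 789 × 9.81 / 1000 = 7.74009 kN/m³.
A = π(0.84)² = 2.21671 m².
From F = γ·h_c·A, the centroid depth is h_c = 50.4/(7.74009 × 2.21671) = 2.93748 m.
The centroid is at the centre, 0.84 m below the top of the plate, so the highest point sits at h_top = 2.93748 − 0.84 = 2.09748 m below the surface.

d_top ≈ 2.097 m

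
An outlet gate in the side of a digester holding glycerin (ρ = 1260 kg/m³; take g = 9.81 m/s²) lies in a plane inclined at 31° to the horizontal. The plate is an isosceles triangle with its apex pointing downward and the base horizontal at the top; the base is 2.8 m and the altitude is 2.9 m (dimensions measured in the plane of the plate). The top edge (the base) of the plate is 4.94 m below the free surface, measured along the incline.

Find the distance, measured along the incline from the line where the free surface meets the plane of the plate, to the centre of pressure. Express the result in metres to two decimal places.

y_p = 5.99 m

γ = ρg = 1260 × 9.81 / 1000 = 12.3606 kN/m³.
Let θ = 31° be the plate's angle to the horizontal; measure y along the incline from where the plane meets the free surface. Vertical depth h = y·sinθ with sinθ = 0.515038.
With the apex down, the centroid sits h/3 = 2.9/3 = 0.966667 m below the base (the top edge), so y_c = 4.94 + 0.966667 = 5.90667 m and h_c = 5.90667 × 0.515038 = 3.04216 m.
A = ½ × 2.8 × 2.9 = 4.06 m².
Resultant F = γ·h_c·A = 12.3606 × 3.04216 × 4.06 = 152.668 kN.
I_c = b·h³/36 = 2.8 × 2.9³/36 = 1.89692 m⁴.
Centre of pressure: y_p = y_c + I_c/(y_c·A) = 5.90667 + 1.89692/(5.90667 × 4.06) = 5.90667 + 0.0791007 = 5.98577 m along the plane.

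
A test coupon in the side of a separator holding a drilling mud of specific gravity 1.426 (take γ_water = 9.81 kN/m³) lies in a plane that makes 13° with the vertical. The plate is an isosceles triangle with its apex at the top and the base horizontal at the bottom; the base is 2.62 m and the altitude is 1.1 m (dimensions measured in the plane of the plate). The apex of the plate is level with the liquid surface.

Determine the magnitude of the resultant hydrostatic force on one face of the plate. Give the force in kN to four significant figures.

F ≈ 14.40 kN

γ = 1.426 × 9.81 = 13.98906 kN/m³.
The plate makes 13° with the vertical, i.e. θ = 90° − 13° = 77° to the horizontal. Measuring y along the incline from the free-surface line, vertical depth h = y·sinθ with sinθ = 0.974370.
With the apex up, the centroid sits 2h/3 = 2 × 1.1/3 = 0.733333 m below the apex, so y_c = 0.733333 m and h_c = 0.733333 × 0.974370 = 0.714538 m.
A = ½ × 2.62 × 1.1 = 1.441 m².
Resultant F = γ·h_c·A = 13.98906 × 0.714538 × 1.441 = 14.4038 kN.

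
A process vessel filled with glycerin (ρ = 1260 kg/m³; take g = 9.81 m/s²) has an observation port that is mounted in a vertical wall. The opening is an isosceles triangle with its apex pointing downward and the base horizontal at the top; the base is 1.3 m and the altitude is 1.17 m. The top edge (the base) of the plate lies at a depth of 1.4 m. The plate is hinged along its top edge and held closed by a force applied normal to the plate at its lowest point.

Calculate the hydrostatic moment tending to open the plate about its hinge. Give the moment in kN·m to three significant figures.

γ = ρg = 1260 × 9.81 / 1000 = 12.3606 kN/m³.
With the apex down, the centroid sits h/3 = 1.17/3 = 0.39 m below the base (the top edge), so the centroid depth is h_c = 1.4 + 0.39 = 1.79 m.
A = ½ × 1.3 × 1.17 = 0.7605 m².
Resultant F = γ·h_c·A = 12.3606 × 1.79 × 0.7605 = 16.8264 kN.
I_c = b·h³/36 = 1.3 × 1.17³/36 = 0.057836 m⁴.
Centre of pressure: y_p = y_c + I_c/(y_c·A) = 1.79 + 0.057836/(1.79 × 0.7605) = 1.79 + 0.042486 = 1.83249 m along the plane.
The resultant acts 0.39 + 0.042486 = 0.432486 m (along the plate) below the hinge at the top edge, so the moment about the hinge is M = F × 0.432486 = 16.8264 × 0.432486 = 7.27718 kN·m.

M ≈ 7.28 kN·m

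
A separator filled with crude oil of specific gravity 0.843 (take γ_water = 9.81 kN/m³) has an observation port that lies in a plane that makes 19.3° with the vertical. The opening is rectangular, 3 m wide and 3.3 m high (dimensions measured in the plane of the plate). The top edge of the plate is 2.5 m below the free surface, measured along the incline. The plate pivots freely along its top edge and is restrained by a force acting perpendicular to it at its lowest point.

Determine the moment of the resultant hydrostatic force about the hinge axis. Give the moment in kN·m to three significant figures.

γ = 0.843 × 9.81 = 8.26983 kN/m³.
The plate makes 19.3° with the vertical, i.e. θ = 90° − 19.3° = 70.7° to the horizontal. Measuring y along the incline from the free-surface line, vertical depth h = y·sinθ with sinθ = 0.943801.
The centroid lies 3.3/2 = 1.65 m below the top edge, so y_c = 2.5 + 1.65 = 4.15 m and h_c = 4.15 × 0.943801 = 3.91677 m.
A = 3 × 3.3 = 9.9 m².
Resultant F = γ·h_c·A = 8.26983 × 3.91677 × 9.9 = 320.671 kN.
I_c = b·h³/12 = 3 × 3.3³/12 = 8.98425 m⁴.
Centre of pressure: y_p = y_c + I_c/(y_c·A) = 4.15 + 8.98425/(4.15 × 9.9) = 4.15 + 0.218675 = 4.36868 m along the plane.
The resultant acts 1.65 + 0.218675 = 1.86867 m (along the plate) below the hinge at the top edge, so the moment about the hinge is M = F × 1.86867 = 320.671 × 1.86867 = 599.228 kN·m.

M ≈ 599 kN·m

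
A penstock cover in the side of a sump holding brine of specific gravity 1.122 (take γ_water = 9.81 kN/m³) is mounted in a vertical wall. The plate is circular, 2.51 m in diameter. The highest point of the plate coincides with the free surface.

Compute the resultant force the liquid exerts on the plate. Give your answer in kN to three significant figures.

γ = 1.122 × 9.81 = 11.00682 kN/m³.
The centroid is at the centre, 1.255 m below the top of the plate, so the centroid depth is h_c = 1.255 m.
A = π(1.255)² = 4.94809 m².
Resultant F = γ·h_c·A = 11.00682 × 1.255 × 4.94809 = 68.3507 kN.

F ≈ 68.4 kN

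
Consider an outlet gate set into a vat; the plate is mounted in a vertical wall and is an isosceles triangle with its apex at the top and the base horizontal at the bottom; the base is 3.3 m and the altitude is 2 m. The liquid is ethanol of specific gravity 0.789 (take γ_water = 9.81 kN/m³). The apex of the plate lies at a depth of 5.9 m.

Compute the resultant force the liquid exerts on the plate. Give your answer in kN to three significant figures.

F ≈ 185 kN

γ = 0.789 × 9.81 = 7.74009 kN/m³.
With the apex up, the centroid sits 2h/3 = 2 × 2/3 = 1.33333 m below the apex, so the centroid depth is h_c = 5.9 + 1.33333 = 7.23333 m.
A = ½ × 3.3 × 2 = 3.3 m².
Resultant F = γ·h_c·A = 7.74009 × 7.23333 × 3.3 = 184.756 kN.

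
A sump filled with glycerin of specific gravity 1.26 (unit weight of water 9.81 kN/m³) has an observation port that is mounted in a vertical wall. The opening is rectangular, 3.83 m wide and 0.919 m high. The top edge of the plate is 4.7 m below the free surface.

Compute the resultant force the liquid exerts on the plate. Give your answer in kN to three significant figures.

F ≈ 224 kN

γ = 1.26 × 9.81 = 12.3606 kN/m³.
The centroid lies 0.919/2 = 0.4595 m below the top edge, so the centroid depth is h_c = 4.7 + 0.4595 = 5.1595 m.
A = 3.83 × 0.919 = 3.51977 m².
Resultant F = γ·h_c·A = 12.3606 × 5.1595 × 3.51977 = 224.472 kN.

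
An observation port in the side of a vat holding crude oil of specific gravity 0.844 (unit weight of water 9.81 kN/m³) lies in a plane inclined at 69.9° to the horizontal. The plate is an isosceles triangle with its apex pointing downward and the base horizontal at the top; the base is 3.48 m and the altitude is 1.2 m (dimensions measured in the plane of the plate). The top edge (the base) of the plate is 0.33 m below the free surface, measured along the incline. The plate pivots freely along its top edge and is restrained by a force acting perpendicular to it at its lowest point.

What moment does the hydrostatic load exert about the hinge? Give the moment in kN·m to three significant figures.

M ≈ 6.04 kN·m

γ = 0.844 × 9.81 = 8.27964 kN/m³.
Let θ = 69.9° be the plate's angle to the horizontal; measure y along the incline from where the plane meets the free surface. Vertical depth h = y·sinθ with sinθ = 0.939094.
With the apex down, the centroid sits h/3 = 1.2/3 = 0.4 m below the base (the top edge), so y_c = 0.33 + 0.4 = 0.73 m and h_c = 0.73 × 0.939094 = 0.685539 m.
A = ½ × 3.48 × 1.2 = 2.088 m².
Resultant F = γ·h_c·A = 8.27964 × 0.685539 × 2.088 = 11.8515 kN.
I_c = b·h³/36 = 3.48 × 1.2³/36 = 0.16704 m⁴.
Centre of pressure: y_p = y_c + I_c/(y_c·A) = 0.73 + 0.16704/(0.73 × 2.088) = 0.73 + 0.109589 = 0.839589 m along the plane.
The resultant acts 0.4 + 0.109589 = 0.509589 m (along the plate) below the hinge at the top edge, so the moment about the hinge is M = F × 0.509589 = 11.8515 × 0.509589 = 6.03939 kN·m.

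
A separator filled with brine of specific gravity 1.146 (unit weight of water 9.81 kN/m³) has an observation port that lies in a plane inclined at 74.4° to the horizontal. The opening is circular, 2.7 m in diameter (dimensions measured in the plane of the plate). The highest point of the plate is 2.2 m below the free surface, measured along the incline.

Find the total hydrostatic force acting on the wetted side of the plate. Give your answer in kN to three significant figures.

F ≈ 220 kN

γ = 1.146 × 9.81 = 11.24226 kN/m³.
Let θ = 74.4° be the plate's angle to the horizontal; measure y along the incline from where the plane meets the free surface. Vertical depth h = y·sinθ with sinθ = 0.963163.
The centroid is at the centre, 1.35 m below the top of the plate, so y_c = 2.2 + 1.35 = 3.55 m and h_c = 3.55 × 0.963163 = 3.41923 m.
A = π(1.35)² = 5.72555 m².
Resultant F = γ·h_c·A = 11.24226 × 3.41923 × 5.72555 = 220.089 kN.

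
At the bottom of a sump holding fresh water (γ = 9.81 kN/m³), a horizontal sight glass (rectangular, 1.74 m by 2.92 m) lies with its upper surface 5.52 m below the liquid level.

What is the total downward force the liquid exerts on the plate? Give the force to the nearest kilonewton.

γ = 9.81 kN/m³.
The plate is horizontal, so pressure is uniform at p = γ·h = 9.81 × 5.52 = 54.1512 kN/m².
A = 1.74 × 2.92 = 5.0808 m².
F = p·A = 54.1512 × 5.0808 = 275.131 kN.

F ≈ 275 kN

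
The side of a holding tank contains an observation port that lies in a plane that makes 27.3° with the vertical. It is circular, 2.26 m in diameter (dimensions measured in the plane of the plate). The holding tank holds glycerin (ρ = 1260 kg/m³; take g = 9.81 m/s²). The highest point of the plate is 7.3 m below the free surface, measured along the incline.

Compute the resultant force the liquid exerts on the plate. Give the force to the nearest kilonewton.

F ≈ 371 kN

γ = ρg = 1260 × 9.81 / 1000 = 12.3606 kN/m³.
The plate makes 27.3° with the vertical, i.e. θ = 90° − 27.3° = 62.7° to the horizontal. Measuring y along the incline from the free-surface line, vertical depth h = y·sinθ with sinθ = 0.888617.
The centroid is at the centre, 1.13 m below the top of the plate, so y_c = 7.3 + 1.13 = 8.43 m and h_c = 8.43 × 0.888617 = 7.49104 m.
A = π(1.13)² = 4.0115 m².
Resultant F = γ·h_c·A = 12.3606 × 7.49104 × 4.0115 = 371.44 kN.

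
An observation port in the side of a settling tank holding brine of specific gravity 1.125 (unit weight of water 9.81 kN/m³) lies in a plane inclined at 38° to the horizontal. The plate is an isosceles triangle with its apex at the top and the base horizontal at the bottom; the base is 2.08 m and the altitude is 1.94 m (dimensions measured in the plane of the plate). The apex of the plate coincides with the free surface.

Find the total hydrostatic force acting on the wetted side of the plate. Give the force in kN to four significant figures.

F ≈ 17.73 kN

γ = 1.125 × 9.81 = 11.03625 kN/m³.
Let θ = 38° be the plate's angle to the horizontal; measure y along the incline from where the plane meets the free surface. Vertical depth h = y·sinθ with sinθ = 0.615661.
With the apex up, the centroid sits 2h/3 = 2 × 1.94/3 = 1.29333 m below the apex, so y_c = 1.29333 m and h_c = 1.29333 × 0.615661 = 0.796253 m.
A = ½ × 2.08 × 1.94 = 2.0176 m².
Resultant F = γ·h_c·A = 11.03625 × 0.796253 × 2.0176 = 17.73 kN.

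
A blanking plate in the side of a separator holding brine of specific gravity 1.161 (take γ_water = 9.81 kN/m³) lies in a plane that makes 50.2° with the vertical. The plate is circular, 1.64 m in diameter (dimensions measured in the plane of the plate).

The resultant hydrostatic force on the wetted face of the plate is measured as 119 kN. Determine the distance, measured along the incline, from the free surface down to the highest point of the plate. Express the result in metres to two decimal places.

γ = 1.161 × 9.81 = 11.38941 kN/m³.
A = π(0.82)² = 2.11241 m².
From F = γ·h_c·A, the centroid depth is h_c = 119/(11.38941 × 2.11241) = 4.94615 m.
The plate makes 50.2° with the vertical, i.e. θ = 90° − 50.2° = 39.8° to the horizontal. Measuring y along the incline from the free-surface line, vertical depth h = y·sinθ with sinθ = 0.640110.
Along the incline, y_c = h_c/sinθ = 4.94615/0.640110 = 7.72703 m.
The centroid is at the centre, 0.82 m below the top of the plate, so the highest point sits at y_top = 7.72703 − 0.82 = 6.90703 m along the incline.

y_top ≈ 6.91 m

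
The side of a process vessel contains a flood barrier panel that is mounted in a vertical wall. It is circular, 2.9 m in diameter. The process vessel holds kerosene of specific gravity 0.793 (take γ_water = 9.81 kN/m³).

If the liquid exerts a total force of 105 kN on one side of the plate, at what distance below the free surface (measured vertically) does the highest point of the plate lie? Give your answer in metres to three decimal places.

γ = 0.793 × 9.81 = 7.77933 kN/m³.
A = π(1.45)² = 6.6052 m².
From F = γ·h_c·A, the centroid depth is h_c = 105/(7.77933 × 6.6052) = 2.04344 m.
The centroid is at the centre, 1.45 m below the top of the plate, so the highest point sits at h_top = 2.04344 − 1.45 = 0.59344 m below the surface.

d_top ≈ 0.593 m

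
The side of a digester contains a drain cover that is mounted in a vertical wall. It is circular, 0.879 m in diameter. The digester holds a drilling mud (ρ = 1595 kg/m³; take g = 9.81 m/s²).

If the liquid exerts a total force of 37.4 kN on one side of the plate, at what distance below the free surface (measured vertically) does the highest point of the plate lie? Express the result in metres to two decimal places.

d_top ≈ 3.50 m

γ = ρg = 1595 × 9.81 / 1000 = 15.64695 kN/m³.
A = π(0.4395)² = 0.606831 m².
From F = γ·h_c·A, the centroid depth is h_c = 37.4/(15.64695 × 0.606831) = 3.93889 m.
The centroid is at the centre, 0.4395 m below the top of the plate, so the highest point sits at h_top = 3.93889 − 0.4395 = 3.49939 m below the surface.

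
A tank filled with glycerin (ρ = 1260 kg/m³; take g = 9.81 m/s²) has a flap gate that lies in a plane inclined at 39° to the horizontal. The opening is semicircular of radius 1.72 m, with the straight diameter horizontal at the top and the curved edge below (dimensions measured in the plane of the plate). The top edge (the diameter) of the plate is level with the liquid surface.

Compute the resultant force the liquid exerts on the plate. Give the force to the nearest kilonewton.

γ = ρg = 1260 × 9.81 / 1000 = 12.3606 kN/m³.
Let θ = 39° be the plate's angle to the horizontal; measure y along the incline from where the plane meets the free surface. Vertical depth h = y·sinθ with sinθ = 0.629320.
The centroid of a semicircle lies 4r/(3π) = 0.729991 m from the diameter, here below the top edge, so y_c = 0.729991 m and h_c = 0.729991 × 0.629320 = 0.459398 m.
A = πr²/2 = π × 1.72²/2 = 4.64704 m².
Resultant F = γ·h_c·A = 12.3606 × 0.459398 × 4.64704 = 26.3879 kN.

F ≈ 26 kN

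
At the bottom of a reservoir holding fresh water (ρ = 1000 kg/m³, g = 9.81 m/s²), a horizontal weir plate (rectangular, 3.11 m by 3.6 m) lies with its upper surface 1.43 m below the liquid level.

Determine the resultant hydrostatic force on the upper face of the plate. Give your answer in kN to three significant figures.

γ = ρg = 1000 × 9.81 = 9810 N/m³ = 9.81 kN/m³.
The plate is horizontal, so pressure is uniform at p = γ·h = 9.81 × 1.43 = 14.0283 kN/m².
A = 3.11 × 3.6 = 11.196 m².
F = p·A = 14.0283 × 11.196 = 157.061 kN.

F ≈ 157 kN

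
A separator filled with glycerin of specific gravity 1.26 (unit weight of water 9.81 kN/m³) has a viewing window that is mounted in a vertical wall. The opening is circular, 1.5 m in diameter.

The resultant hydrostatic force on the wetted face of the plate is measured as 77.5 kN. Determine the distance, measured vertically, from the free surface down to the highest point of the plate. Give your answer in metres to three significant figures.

γ = 1.26 × 9.81 = 12.3606 kN/m³.
A = π(0.75)² = 1.76715 m².
From F = γ·h_c·A, the centroid depth is h_c = 77.5/(12.3606 × 1.76715) = 3.54804 m.
The centroid is at the centre, 0.75 m below the top of the plate, so the highest point sits at h_top = 3.54804 − 0.75 = 2.79804 m below the surface.

d_top ≈ 2.80 m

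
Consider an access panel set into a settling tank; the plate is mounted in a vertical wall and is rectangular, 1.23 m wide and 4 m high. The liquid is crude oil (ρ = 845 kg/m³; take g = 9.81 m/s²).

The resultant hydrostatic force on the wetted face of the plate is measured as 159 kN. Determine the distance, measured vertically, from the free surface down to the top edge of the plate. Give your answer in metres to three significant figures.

γ = ρg = 845 × 9.81 / 1000 = 8.28945 kN/m³.
A = 1.23 × 4 = 4.92 m².
From F = γ·h_c·A, the centroid depth is h_c = 159/(8.28945 × 4.92) = 3.89858 m.
The centroid lies 4/2 = 2 m below the top edge, so the top edge sits at h_top = 3.89858 − 2 = 1.89858 m below the surface.

d_top ≈ 1.90 m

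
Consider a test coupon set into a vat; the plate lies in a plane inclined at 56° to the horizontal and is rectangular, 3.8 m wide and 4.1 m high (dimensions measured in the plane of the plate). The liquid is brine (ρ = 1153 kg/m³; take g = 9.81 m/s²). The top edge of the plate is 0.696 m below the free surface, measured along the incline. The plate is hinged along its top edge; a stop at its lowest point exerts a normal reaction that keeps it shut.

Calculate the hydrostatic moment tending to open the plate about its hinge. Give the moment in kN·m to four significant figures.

γ = ρg = 1153 × 9.81 / 1000 = 11.31093 kN/m³.
Let θ = 56° be the plate's angle to the horizontal; measure y along the incline from where the plane meets the free surface. Vertical depth h = y·sinθ with sinθ = 0.829038.
The centroid lies 4.1/2 = 2.05 m below the top edge, so y_c = 0.696 + 2.05 = 2.746 m and h_c = 2.746 × 0.829038 = 2.27654 m.
A = 3.8 × 4.1 = 15.58 m².
Resultant F = γ·h_c·A = 11.31093 × 2.27654 × 15.58 = 401.182 kN.
I_c = b·h³/12 = 3.8 × 4.1³/12 = 21.825 m⁴.
Centre of pressure: y_p = y_c + I_c/(y_c·A) = 2.746 + 21.825/(2.746 × 15.58) = 2.746 + 0.510136 = 3.25614 m along the plane.
The resultant acts 2.05 + 0.510136 = 2.56014 m (along the plate) below the hinge at the top edge, so the moment about the hinge is M = F × 2.56014 = 401.182 × 2.56014 = 1027.08 kN·m.

M ≈ 1027 kN·m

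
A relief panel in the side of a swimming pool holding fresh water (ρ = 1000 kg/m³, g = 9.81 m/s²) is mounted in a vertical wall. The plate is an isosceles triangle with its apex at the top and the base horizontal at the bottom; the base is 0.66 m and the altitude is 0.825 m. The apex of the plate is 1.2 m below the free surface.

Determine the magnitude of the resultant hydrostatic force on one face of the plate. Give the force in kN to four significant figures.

F ≈ 4.674 kN

γ = ρg = 1000 × 9.81 = 9810 N/m³ = 9.81 kN/m³.
With the apex up, the centroid sits 2h/3 = 2 × 0.825/3 = 0.55 m below the apex, so the centroid depth is h_c = 1.2 + 0.55 = 1.75 m.
A = ½ × 0.66 × 0.825 = 0.27225 m².
Resultant F = γ·h_c·A = 9.81 × 1.75 × 0.27225 = 4.67385 kN.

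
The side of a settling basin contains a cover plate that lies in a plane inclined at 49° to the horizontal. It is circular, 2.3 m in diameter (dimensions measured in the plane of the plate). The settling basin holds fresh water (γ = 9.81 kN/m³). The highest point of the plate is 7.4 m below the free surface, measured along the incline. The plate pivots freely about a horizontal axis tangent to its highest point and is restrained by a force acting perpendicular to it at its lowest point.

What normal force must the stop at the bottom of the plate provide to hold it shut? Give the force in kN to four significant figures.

P ≈ 135.9 kN

γ = 9.81 kN/m³.
Let θ = 49° be the plate's angle to the horizontal; measure y along the incline from where the plane meets the free surface. Vertical depth h = y·sinθ with sinθ = 0.754710.
The centroid is at the centre, 1.15 m below the top of the plate, so y_c = 7.4 + 1.15 = 8.55 m and h_c = 8.55 × 0.754710 = 6.45277 m.
A = π(1.15)² = 4.15476 m².
Resultant F = γ·h_c·A = 9.81 × 6.45277 × 4.15476 = 263.003 kN.
I_c = πr⁴/4 = π × 1.15⁴/4 = 1.37367 m⁴.
Centre of pressure: y_p = y_c + I_c/(y_c·A) = 8.55 + 1.37367/(8.55 × 4.15476) = 8.55 + 0.0386697 = 8.58867 m along the plane.
The resultant acts 1.15 + 0.0386697 = 1.18867 m (along the plate) below the hinge at the top edge, so the moment about the hinge is M = F × 1.18867 = 263.003 × 1.18867 = 312.624 kN·m.
A normal force at the bottom, 2.3 m from the hinge, must supply this moment: P = 312.624/2.3 = 135.923 kN.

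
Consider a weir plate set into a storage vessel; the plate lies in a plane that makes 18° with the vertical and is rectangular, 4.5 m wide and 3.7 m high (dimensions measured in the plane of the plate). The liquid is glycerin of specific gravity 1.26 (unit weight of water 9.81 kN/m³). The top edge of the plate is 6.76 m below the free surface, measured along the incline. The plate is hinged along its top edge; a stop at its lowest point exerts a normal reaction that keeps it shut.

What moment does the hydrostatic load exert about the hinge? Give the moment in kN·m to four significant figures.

M ≈ 3341 kN·m

γ = 1.26 × 9.81 = 12.3606 kN/m³.
The plate makes 18° with the vertical, i.e. θ = 90° − 18° = 72° to the horizontal. Measuring y along the incline from the free-surface line, vertical depth h = y·sinθ with sinθ = 0.951057.
The centroid lies 3.7/2 = 1.85 m below the top edge, so y_c = 6.76 + 1.85 = 8.61 m and h_c = 8.61 × 0.951057 = 8.1886 m.
A = 4.5 × 3.7 = 16.65 m².
Resultant F = γ·h_c·A = 12.3606 × 8.1886 × 16.65 = 1685.25 kN.
I_c = b·h³/12 = 4.5 × 3.7³/12 = 18.9949 m⁴.
Centre of pressure: y_p = y_c + I_c/(y_c·A) = 8.61 + 18.9949/(8.61 × 16.65) = 8.61 + 0.132501 = 8.7425 m along the plane.
The resultant acts 1.85 + 0.132501 = 1.9825 m (along the plate) below the hinge at the top edge, so the moment about the hinge is M = F × 1.9825 = 1685.25 × 1.9825 = 3341.01 kN·m.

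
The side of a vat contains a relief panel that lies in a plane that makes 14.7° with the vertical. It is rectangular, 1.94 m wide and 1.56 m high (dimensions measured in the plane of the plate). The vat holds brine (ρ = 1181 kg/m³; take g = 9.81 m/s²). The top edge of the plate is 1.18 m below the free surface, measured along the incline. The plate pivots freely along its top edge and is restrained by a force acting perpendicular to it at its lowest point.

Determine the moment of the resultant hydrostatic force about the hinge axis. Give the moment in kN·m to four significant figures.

γ = ρg = 1181 × 9.81 / 1000 = 11.58561 kN/m³.
The plate makes 14.7° with the vertical, i.e. θ = 90° − 14.7° = 75.3° to the horizontal. Measuring y along the incline from the free-surface line, vertical depth h = y·sinθ with sinθ = 0.967268.
The centroid lies 1.56/2 = 0.78 m below the top edge, so y_c = 1.18 + 0.78 = 1.96 m and h_c = 1.96 × 0.967268 = 1.89585 m.
A = 1.94 × 1.56 = 3.0264 m².
Resultant F = γ·h_c·A = 11.58561 × 1.89585 × 3.0264 = 66.4736 kN.
I_c = b·h³/12 = 1.94 × 1.56³/12 = 0.613754 m⁴.
Centre of pressure: y_p = y_c + I_c/(y_c·A) = 1.96 + 0.613754/(1.96 × 3.0264) = 1.96 + 0.103469 = 2.06347 m along the plane.
The resultant acts 0.78 + 0.103469 = 0.883469 m (along the plate) below the hinge at the top edge, so the moment about the hinge is M = F × 0.883469 = 66.4736 × 0.883469 = 58.7274 kN·m.

M ≈ 58.73 kN·m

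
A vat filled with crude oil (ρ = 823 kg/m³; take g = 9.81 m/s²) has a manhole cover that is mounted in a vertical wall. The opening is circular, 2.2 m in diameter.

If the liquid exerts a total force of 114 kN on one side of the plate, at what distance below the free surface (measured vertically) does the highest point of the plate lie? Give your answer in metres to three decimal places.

d_top ≈ 2.615 m

γ = ρg = 823 × 9.81 / 1000 = 8.07363 kN/m³.
A = π(1.1)² = 3.80133 m².
From F = γ·h_c·A, the centroid depth is h_c = 114/(8.07363 × 3.80133) = 3.7145 m.
The centroid is at the centre, 1.1 m below the top of the plate, so the highest point sits at h_top = 3.7145 − 1.1 = 2.6145 m below the surface.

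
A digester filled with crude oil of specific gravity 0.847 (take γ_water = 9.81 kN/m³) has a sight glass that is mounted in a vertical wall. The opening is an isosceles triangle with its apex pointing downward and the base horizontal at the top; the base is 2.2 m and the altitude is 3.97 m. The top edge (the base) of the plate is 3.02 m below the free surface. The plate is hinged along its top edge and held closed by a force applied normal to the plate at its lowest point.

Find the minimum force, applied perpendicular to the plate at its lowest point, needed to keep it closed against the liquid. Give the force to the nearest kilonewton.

P ≈ 61 kN

γ = 0.847 × 9.81 = 8.30907 kN/m³.
With the apex down, the centroid sits h/3 = 3.97/3 = 1.32333 m below the base (the top edge), so the centroid depth is h_c = 3.02 + 1.32333 = 4.34333 m.
A = ½ × 2.2 × 3.97 = 4.367 m².
Resultant F = γ·h_c·A = 8.30907 × 4.34333 × 4.367 = 157.601 kN.
I_c = b·h³/36 = 2.2 × 3.97³/36 = 3.82377 m⁴.
Centre of pressure: y_p = y_c + I_c/(y_c·A) = 4.34333 + 3.82377/(4.34333 × 4.367) = 4.34333 + 0.201598 = 4.54493 m along the plane.
The resultant acts 1.32333 + 0.201598 = 1.52493 m (along the plate) below the hinge at the top edge, so the moment about the hinge is M = F × 1.52493 = 157.601 × 1.52493 = 240.33 kN·m.
A normal force at the bottom, 3.97 m from the hinge, must supply this moment: P = 240.33/3.97 = 60.5365 kN.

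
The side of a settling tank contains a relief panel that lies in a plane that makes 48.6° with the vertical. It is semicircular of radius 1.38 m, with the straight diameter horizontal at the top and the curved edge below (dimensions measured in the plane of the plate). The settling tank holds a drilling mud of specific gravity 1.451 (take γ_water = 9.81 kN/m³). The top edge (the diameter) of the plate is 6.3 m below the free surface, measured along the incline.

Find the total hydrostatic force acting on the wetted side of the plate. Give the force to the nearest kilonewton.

F ≈ 194 kN

γ = 1.451 × 9.81 = 14.23431 kN/m³.
The plate makes 48.6° with the vertical, i.e. θ = 90° − 48.6° = 41.4° to the horizontal. Measuring y along the incline from the free-surface line, vertical depth h = y·sinθ with sinθ = 0.661312.
The centroid of a semicircle lies 4r/(3π) = 0.58569 m from the diameter, here below the top edge, so y_c = 6.3 + 0.58569 = 6.88569 m and h_c = 6.88569 × 0.661312 = 4.55359 m.
A = πr²/2 = π × 1.38²/2 = 2.99142 m².
Resultant F = γ·h_c·A = 14.23431 × 4.55359 × 2.99142 = 193.896 kN.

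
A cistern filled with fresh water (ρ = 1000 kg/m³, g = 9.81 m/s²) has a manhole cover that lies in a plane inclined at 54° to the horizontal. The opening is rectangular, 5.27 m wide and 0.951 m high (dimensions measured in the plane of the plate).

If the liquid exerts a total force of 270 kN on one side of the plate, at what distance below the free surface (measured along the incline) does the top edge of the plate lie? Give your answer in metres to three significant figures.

y_top ≈ 6.31 m

γ = ρg = 1000 × 9.81 = 9810 N/m³ = 9.81 kN/m³.
A = 5.27 × 0.951 = 5.01177 m².
From F = γ·h_c·A, the centroid depth is h_c = 270/(9.81 × 5.01177) = 5.49166 m.
Let θ = 54° be the plate's angle to the horizontal; measure y along the incline from where the plane meets the free surface. Vertical depth h = y·sinθ with sinθ = 0.809017.
Along the incline, y_c = h_c/sinθ = 5.49166/0.809017 = 6.78807 m.
The centroid lies 0.951/2 = 0.4755 m below the top edge, so the top edge sits at y_top = 6.78807 − 0.4755 = 6.31257 m along the incline.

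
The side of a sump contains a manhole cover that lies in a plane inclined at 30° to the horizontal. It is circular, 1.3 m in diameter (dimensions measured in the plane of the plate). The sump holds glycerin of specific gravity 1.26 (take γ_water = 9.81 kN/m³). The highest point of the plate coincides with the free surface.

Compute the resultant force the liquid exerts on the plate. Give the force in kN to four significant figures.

F ≈ 5.332 kN

γ = 1.26 × 9.81 = 12.3606 kN/m³.
Let θ = 30° be the plate's angle to the horizontal; measure y along the incline from where the plane meets the free surface. Vertical depth h = y·sinθ with sinθ = 0.500000.
The centroid is at the centre, 0.65 m below the top of the plate, so y_c = 0.65 m and h_c = 0.65 × 0.500000 = 0.325 m.
A = π(0.65)² = 1.32732 m².
Resultant F = γ·h_c·A = 12.3606 × 0.325 × 1.32732 = 5.3321 kN.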